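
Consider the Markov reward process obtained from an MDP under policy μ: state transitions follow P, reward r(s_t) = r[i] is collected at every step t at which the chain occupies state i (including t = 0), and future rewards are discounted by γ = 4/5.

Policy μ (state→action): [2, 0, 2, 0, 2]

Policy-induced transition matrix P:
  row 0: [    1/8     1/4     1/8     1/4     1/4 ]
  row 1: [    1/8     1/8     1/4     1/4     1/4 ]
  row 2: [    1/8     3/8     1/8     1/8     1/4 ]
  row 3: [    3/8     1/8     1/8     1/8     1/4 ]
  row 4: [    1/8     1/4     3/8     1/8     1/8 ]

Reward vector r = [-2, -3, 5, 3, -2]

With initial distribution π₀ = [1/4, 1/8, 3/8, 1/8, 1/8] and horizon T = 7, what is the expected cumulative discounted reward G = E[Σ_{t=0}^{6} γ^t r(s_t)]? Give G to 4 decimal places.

G = 1.2377

t=0: π = [0.2500, 0.1250, 0.3750, 0.1250, 0.1250], E[r] = 1.1250, γ^t·E[r] = 1.125000, running G = 1.125000
t=1: π = [0.1563, 0.2656, 0.1719, 0.1719, 0.2344], E[r] = -0.2031, γ^t·E[r] = -0.162500, running G = 0.962500
t=2: π = [0.1680, 0.2168, 0.2168, 0.1777, 0.2207], E[r] = 0.1895, γ^t·E[r] = 0.121250, running G = 1.083750
t=3: π = [0.1694, 0.2278, 0.2073, 0.1731, 0.2224], E[r] = 0.0886, γ^t·E[r] = 0.045375, running G = 1.129125
t=4: π = [0.1683, 0.2258, 0.2091, 0.1747, 0.2222], E[r] = 0.1110, γ^t·E[r] = 0.045463, running G = 1.174588
t=5: π = [0.1687, 0.2261, 0.2088, 0.1743, 0.2222], E[r] = 0.1066, γ^t·E[r] = 0.034944, running G = 1.209531
t=6: π = [0.1686, 0.2261, 0.2088, 0.1743, 0.2222], E[r] = 0.1074, γ^t·E[r] = 0.028147, running G = 1.237678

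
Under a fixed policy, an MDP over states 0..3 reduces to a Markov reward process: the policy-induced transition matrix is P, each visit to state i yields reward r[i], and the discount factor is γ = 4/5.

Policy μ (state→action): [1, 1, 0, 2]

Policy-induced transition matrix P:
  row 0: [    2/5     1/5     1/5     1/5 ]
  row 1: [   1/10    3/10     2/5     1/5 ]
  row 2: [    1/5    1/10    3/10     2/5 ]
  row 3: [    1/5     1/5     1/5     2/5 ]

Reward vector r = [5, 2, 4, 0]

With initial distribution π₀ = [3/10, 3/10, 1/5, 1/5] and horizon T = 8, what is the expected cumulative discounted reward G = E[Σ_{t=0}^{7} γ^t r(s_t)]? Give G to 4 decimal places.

G = 11.1426

t=0: π = [0.3000, 0.3000, 0.2000, 0.2000], E[r] = 2.9000, γ^t·E[r] = 2.900000, running G = 2.900000
t=1: π = [0.2300, 0.2100, 0.2800, 0.2800], E[r] = 2.6900, γ^t·E[r] = 2.152000, running G = 5.052000
t=2: π = [0.2250, 0.1930, 0.2700, 0.3120], E[r] = 2.5910, γ^t·E[r] = 1.658240, running G = 6.710240
t=3: π = [0.2257, 0.1923, 0.2656, 0.3164], E[r] = 2.5755, γ^t·E[r] = 1.318656, running G = 8.028896
t=4: π = [0.2259, 0.1927, 0.2650, 0.3164], E[r] = 2.5750, γ^t·E[r] = 1.054708, running G = 9.083604
t=5: π = [0.2259, 0.1928, 0.2650, 0.3163], E[r] = 2.5752, γ^t·E[r] = 0.843858, running G = 9.927461
t=6: π = [0.2259, 0.1928, 0.2651, 0.3163], E[r] = 2.5753, γ^t·E[r] = 0.675101, running G = 10.602562
t=7: π = [0.2259, 0.1928, 0.2651, 0.3163], E[r] = 2.5753, γ^t·E[r] = 0.540080, running G = 11.142642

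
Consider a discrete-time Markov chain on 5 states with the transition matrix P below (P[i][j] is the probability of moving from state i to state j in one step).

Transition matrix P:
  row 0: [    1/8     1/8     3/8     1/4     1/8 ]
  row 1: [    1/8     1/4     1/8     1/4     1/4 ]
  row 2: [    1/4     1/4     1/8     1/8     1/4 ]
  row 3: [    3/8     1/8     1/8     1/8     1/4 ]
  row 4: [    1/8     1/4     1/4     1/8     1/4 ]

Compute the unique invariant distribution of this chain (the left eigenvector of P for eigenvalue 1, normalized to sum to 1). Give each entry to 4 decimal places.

π = [0.1939, 0.2039, 0.2017, 0.1747, 0.2258]

Balance equations π_j = Σ_i π_i·P[i][j]:
  π_0 = 1/8·π_0 + 1/8·π_1 + 1/4·π_2 + 3/8·π_3 + 1/8·π_4
  π_1 = 1/8·π_0 + 1/4·π_1 + 1/4·π_2 + 1/8·π_3 + 1/4·π_4
  π_2 = 3/8·π_0 + 1/8·π_1 + 1/8·π_2 + 1/8·π_3 + 1/4·π_4
  π_3 = 1/4·π_0 + 1/4·π_1 + 1/8·π_2 + 1/8·π_3 + 1/8·π_4
  normalize: π_0 + π_1 + π_2 + π_3 + π_4 = 1
Solving the linear system gives exactly π = [870/4487, 915/4487, 905/4487, 112/641, 1013/4487].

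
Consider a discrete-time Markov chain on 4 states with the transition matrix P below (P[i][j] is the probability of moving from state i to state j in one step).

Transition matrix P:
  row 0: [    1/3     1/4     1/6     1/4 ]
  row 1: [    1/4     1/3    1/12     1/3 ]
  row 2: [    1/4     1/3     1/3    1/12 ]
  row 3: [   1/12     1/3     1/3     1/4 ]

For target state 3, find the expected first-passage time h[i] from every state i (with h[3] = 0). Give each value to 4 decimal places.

First-step conditioning: h[3] = 0; for i ≠ 3, h[i] = 1 + Σ_k P[i][k]·h[k].
  h[0] = 1 + 1/3·h[0] + 1/4·h[1] + 1/6·h[2]
  h[1] = 1 + 1/4·h[0] + 1/3·h[1] + 1/12·h[2]
  h[2] = 1 + 1/4·h[0] + 1/3·h[1] + 1/3·h[2]
Solving the 3×3 linear system over states ≠ 3 gives exactly h = [444/109, 396/109, 528/109, 0] (h[3] = 0 is the target).

h = [4.0734, 3.6330, 4.8440, 0.0000]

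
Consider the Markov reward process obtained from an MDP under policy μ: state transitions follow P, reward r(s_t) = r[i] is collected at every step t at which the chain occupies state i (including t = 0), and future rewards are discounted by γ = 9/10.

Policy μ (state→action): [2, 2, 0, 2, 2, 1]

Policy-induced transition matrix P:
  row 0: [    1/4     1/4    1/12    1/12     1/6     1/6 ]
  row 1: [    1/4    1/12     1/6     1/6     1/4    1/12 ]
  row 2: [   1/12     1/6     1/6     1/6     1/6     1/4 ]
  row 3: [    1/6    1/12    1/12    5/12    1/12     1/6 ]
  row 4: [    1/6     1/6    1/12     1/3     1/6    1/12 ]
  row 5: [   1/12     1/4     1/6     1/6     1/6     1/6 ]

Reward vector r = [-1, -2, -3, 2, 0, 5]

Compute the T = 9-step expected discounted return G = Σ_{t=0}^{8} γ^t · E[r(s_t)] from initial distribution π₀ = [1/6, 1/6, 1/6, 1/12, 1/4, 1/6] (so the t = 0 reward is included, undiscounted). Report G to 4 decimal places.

t=0: π = [0.1667, 0.1667, 0.1667, 0.0833, 0.2500, 0.1667], E[r] = 0.0000, γ^t·E[r] = 0.000000, running G = 0.000000
t=1: π = [0.1667, 0.1736, 0.1250, 0.2153, 0.1736, 0.1458], E[r] = 0.2708, γ^t·E[r] = 0.243750, running G = 0.243750
t=2: π = [0.1725, 0.1603, 0.1204, 0.2355, 0.1632, 0.1481], E[r] = 0.3576, γ^t·E[r] = 0.289688, running G = 0.533438
t=3: π = [0.1720, 0.1604, 0.1191, 0.2384, 0.1604, 0.1497], E[r] = 0.3754, γ^t·E[r] = 0.273691, running G = 0.807129
t=4: π = [0.1720, 0.1602, 0.1191, 0.2387, 0.1602, 0.1499], E[r] = 0.3768, γ^t·E[r] = 0.247240, running G = 1.054369
t=5: π = [0.1719, 0.1602, 0.1191, 0.2387, 0.1601, 0.1499], E[r] = 0.3771, γ^t·E[r] = 0.222684, running G = 1.277053
t=6: π = [0.1719, 0.1602, 0.1191, 0.2387, 0.1601, 0.1499], E[r] = 0.3771, γ^t·E[r] = 0.200432, running G = 1.477485
t=7: π = [0.1719, 0.1602, 0.1191, 0.2387, 0.1601, 0.1499], E[r] = 0.3772, γ^t·E[r] = 0.180392, running G = 1.657877
t=8: π = [0.1719, 0.1602, 0.1191, 0.2387, 0.1601, 0.1499], E[r] = 0.3772, γ^t·E[r] = 0.162354, running G = 1.820231

G = 1.8202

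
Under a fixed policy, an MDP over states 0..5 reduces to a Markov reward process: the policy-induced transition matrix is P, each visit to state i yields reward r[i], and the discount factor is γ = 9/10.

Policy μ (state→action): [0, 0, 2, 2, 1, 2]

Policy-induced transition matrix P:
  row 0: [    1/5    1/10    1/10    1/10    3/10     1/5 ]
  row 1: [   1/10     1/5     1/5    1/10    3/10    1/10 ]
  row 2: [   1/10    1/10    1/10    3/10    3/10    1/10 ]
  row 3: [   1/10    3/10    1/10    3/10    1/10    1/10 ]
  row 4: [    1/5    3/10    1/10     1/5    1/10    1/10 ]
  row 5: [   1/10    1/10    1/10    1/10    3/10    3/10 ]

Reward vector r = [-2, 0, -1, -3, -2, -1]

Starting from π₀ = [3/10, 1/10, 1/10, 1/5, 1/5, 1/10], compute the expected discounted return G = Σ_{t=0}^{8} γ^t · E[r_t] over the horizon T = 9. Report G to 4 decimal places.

G = -9.6060

t=0: π = [0.3000, 0.1000, 0.1000, 0.2000, 0.2000, 0.1000], E[r] = -1.8000, γ^t·E[r] = -1.800000, running G = -1.800000
t=1: π = [0.1500, 0.1900, 0.1100, 0.1800, 0.2200, 0.1500], E[r] = -1.5400, γ^t·E[r] = -1.386000, running G = -3.186000
t=2: π = [0.1370, 0.1990, 0.1190, 0.1800, 0.2200, 0.1450], E[r] = -1.5180, γ^t·E[r] = -1.229580, running G = -4.415580
t=3: π = [0.1357, 0.1999, 0.1199, 0.1818, 0.2200, 0.1427], E[r] = -1.5194, γ^t·E[r] = -1.107643, running G = -5.523223
t=4: π = [0.1356, 0.2004, 0.1200, 0.1823, 0.2196, 0.1421], E[r] = -1.5195, γ^t·E[r] = -0.996970, running G = -6.520193
t=5: π = [0.1355, 0.2004, 0.1200, 0.1824, 0.2196, 0.1420], E[r] = -1.5196, γ^t·E[r] = -0.897281, running G = -7.417474
t=6: π = [0.1355, 0.2004, 0.1200, 0.1825, 0.2196, 0.1419], E[r] = -1.5196, γ^t·E[r] = -0.807558, running G = -8.225032
t=7: π = [0.1355, 0.2005, 0.1200, 0.1825, 0.2196, 0.1419], E[r] = -1.5196, γ^t·E[r] = -0.726803, running G = -8.951835
t=8: π = [0.1355, 0.2005, 0.1200, 0.1825, 0.2196, 0.1419], E[r] = -1.5196, γ^t·E[r] = -0.654123, running G = -9.605958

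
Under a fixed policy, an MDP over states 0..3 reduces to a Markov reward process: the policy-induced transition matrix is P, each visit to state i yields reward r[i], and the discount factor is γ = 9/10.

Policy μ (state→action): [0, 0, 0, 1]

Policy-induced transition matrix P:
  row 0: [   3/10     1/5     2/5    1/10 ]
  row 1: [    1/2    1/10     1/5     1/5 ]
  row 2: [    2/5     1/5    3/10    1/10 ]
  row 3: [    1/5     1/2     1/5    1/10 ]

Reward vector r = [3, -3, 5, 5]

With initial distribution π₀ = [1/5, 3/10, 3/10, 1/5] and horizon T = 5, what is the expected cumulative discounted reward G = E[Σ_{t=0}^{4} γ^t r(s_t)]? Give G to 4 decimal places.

t=0: π = [0.2000, 0.3000, 0.3000, 0.2000], E[r] = 2.2000, γ^t·E[r] = 2.200000, running G = 2.200000
t=1: π = [0.3700, 0.2300, 0.2700, 0.1300], E[r] = 2.4200, γ^t·E[r] = 2.178000, running G = 4.378000
t=2: π = [0.3600, 0.2160, 0.3010, 0.1230], E[r] = 2.5520, γ^t·E[r] = 2.067120, running G = 6.445120
t=3: π = [0.3610, 0.2153, 0.3021, 0.1216], E[r] = 2.5556, γ^t·E[r] = 1.863032, running G = 8.308152
t=4: π = [0.3611, 0.2150, 0.3024, 0.1215], E[r] = 2.5582, γ^t·E[r] = 1.678422, running G = 9.986574

G = 9.9866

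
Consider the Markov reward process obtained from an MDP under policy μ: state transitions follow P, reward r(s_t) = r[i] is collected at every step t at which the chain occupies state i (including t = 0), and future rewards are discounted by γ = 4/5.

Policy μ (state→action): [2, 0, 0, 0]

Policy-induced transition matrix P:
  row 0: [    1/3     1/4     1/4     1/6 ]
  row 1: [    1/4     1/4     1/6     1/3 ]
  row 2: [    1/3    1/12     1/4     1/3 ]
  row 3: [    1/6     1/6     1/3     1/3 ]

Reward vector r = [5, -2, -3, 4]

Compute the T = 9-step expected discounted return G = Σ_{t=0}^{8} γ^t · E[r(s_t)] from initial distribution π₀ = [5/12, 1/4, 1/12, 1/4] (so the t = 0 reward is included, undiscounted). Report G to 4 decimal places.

t=0: π = [0.4167, 0.2500, 0.0833, 0.2500], E[r] = 2.3333, γ^t·E[r] = 2.333333, running G = 2.333333
t=1: π = [0.2708, 0.2153, 0.2500, 0.2639], E[r] = 1.2292, γ^t·E[r] = 0.983333, running G = 3.316667
t=2: π = [0.2714, 0.1863, 0.2541, 0.2882], E[r] = 1.3750, γ^t·E[r] = 0.880000, running G = 4.196667
t=3: π = [0.2698, 0.1836, 0.2585, 0.2881], E[r] = 1.3585, γ^t·E[r] = 0.695556, running G = 4.892222
t=4: π = [0.2700, 0.1829, 0.2587, 0.2884], E[r] = 1.3616, γ^t·E[r] = 0.557719, running G = 5.449941
t=5: π = [0.2700, 0.1829, 0.2588, 0.2883], E[r] = 1.3614, γ^t·E[r] = 0.446104, running G = 5.896044
t=6: π = [0.2700, 0.1828, 0.2588, 0.2883], E[r] = 1.3615, γ^t·E[r] = 0.356900, running G = 6.252944
t=7: π = [0.2700, 0.1828, 0.2588, 0.2883], E[r] = 1.3615, γ^t·E[r] = 0.285519, running G = 6.538463
t=8: π = [0.2700, 0.1828, 0.2588, 0.2883], E[r] = 1.3615, γ^t·E[r] = 0.228416, running G = 6.766879

G = 6.7669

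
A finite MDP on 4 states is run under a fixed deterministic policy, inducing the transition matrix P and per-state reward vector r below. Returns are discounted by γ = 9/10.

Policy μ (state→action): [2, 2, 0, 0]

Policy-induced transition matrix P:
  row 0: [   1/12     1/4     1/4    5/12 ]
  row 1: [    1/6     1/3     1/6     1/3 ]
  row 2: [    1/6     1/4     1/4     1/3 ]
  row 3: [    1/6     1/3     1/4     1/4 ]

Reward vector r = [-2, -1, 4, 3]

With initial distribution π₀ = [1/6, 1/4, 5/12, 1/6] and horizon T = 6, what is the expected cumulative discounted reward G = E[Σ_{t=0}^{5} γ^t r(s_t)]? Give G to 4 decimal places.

t=0: π = [0.1667, 0.2500, 0.4167, 0.1667], E[r] = 1.5833, γ^t·E[r] = 1.583333, running G = 1.583333
t=1: π = [0.1528, 0.2847, 0.2292, 0.3333], E[r] = 1.3264, γ^t·E[r] = 1.193750, running G = 2.777083
t=2: π = [0.1539, 0.3015, 0.2263, 0.3183], E[r] = 1.2506, γ^t·E[r] = 1.012969, running G = 3.790052
t=3: π = [0.1538, 0.3016, 0.2249, 0.3196], E[r] = 1.2491, γ^t·E[r] = 0.910582, running G = 4.700634
t=4: π = [0.1538, 0.3018, 0.2249, 0.3195], E[r] = 1.2485, γ^t·E[r] = 0.819163, running G = 5.519797
t=5: π = [0.1538, 0.3018, 0.2249, 0.3195], E[r] = 1.2485, γ^t·E[r] = 0.737241, running G = 6.257038

G = 6.2570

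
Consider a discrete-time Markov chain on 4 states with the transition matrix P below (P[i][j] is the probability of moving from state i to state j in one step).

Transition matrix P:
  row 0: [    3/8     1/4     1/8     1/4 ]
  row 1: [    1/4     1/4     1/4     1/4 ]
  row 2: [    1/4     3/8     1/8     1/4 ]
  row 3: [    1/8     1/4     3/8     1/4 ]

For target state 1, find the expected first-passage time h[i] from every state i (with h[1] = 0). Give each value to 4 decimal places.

First-step conditioning: h[1] = 0; for i ≠ 1, h[i] = 1 + Σ_k P[i][k]·h[k].
  h[0] = 1 + 3/8·h[0] + 1/8·h[2] + 1/4·h[3]
  h[2] = 1 + 1/4·h[0] + 1/8·h[2] + 1/4·h[3]
  h[3] = 1 + 1/8·h[0] + 3/8·h[2] + 1/4·h[3]
Solving the 3×3 linear system over states ≠ 1 gives exactly h = [128/35, 0, 16/5, 124/35] (h[1] = 0 is the target).

h = [3.6571, 0.0000, 3.2000, 3.5429]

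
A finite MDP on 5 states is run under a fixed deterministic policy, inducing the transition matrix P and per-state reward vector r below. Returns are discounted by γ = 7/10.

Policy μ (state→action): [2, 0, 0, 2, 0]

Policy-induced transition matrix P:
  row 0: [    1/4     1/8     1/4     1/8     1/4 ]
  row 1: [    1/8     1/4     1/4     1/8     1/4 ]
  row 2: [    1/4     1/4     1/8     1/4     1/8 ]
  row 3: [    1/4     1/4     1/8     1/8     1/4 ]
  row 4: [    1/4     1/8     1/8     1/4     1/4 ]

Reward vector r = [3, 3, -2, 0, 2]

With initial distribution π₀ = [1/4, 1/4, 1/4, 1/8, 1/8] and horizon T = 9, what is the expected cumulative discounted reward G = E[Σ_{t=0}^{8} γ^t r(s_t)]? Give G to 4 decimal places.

t=0: π = [0.2500, 0.2500, 0.2500, 0.1250, 0.1250], E[r] = 1.2500, γ^t·E[r] = 1.250000, running G = 1.250000
t=1: π = [0.2188, 0.2031, 0.1875, 0.1719, 0.2188], E[r] = 1.3281, γ^t·E[r] = 0.929688, running G = 2.179688
t=2: π = [0.2246, 0.1953, 0.1777, 0.1758, 0.2266], E[r] = 1.3574, γ^t·E[r] = 0.665137, running G = 2.844824
t=3: π = [0.2256, 0.1936, 0.1775, 0.1755, 0.2278], E[r] = 1.3582, γ^t·E[r] = 0.465847, running G = 3.310671
t=4: π = [0.2258, 0.1933, 0.1774, 0.1757, 0.2278], E[r] = 1.3582, γ^t·E[r] = 0.326108, running G = 3.636779
t=5: π = [0.2258, 0.1933, 0.1774, 0.1757, 0.2278], E[r] = 1.3583, γ^t·E[r] = 0.228284, running G = 3.865062
t=6: π = [0.2258, 0.1933, 0.1774, 0.1757, 0.2278], E[r] = 1.3583, γ^t·E[r] = 0.159798, running G = 4.024860
t=7: π = [0.2258, 0.1933, 0.1774, 0.1757, 0.2278], E[r] = 1.3583, γ^t·E[r] = 0.111859, running G = 4.136719
t=8: π = [0.2258, 0.1933, 0.1774, 0.1757, 0.2278], E[r] = 1.3583, γ^t·E[r] = 0.078301, running G = 4.215020

G = 4.2150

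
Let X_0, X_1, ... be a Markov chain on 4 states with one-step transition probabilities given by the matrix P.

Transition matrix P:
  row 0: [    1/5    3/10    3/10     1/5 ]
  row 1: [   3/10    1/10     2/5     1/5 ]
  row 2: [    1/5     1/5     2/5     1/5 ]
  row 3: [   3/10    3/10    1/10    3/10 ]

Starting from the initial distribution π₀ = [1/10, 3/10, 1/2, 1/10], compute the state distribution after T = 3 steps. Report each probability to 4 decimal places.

π = [0.2447, 0.2235, 0.3097, 0.2221]

t=0: π = [0.1000, 0.3000, 0.5000, 0.1000]
t=1: π = [0.2400, 0.1900, 0.3600, 0.2100]
t=2: π = [0.2400, 0.2260, 0.3130, 0.2210]
t=3: π = [0.2447, 0.2235, 0.3097, 0.2221]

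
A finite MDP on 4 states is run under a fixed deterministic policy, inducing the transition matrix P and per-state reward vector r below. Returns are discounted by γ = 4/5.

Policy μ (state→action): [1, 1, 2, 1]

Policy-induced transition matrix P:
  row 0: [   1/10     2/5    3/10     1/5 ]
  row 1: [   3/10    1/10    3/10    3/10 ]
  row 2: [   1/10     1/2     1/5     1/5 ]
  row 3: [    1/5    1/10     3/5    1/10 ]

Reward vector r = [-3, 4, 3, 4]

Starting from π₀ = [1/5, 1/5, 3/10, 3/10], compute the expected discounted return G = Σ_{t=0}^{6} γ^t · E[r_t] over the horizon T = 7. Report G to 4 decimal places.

G = 9.4910

t=0: π = [0.2000, 0.2000, 0.3000, 0.3000], E[r] = 2.3000, γ^t·E[r] = 2.300000, running G = 2.300000
t=1: π = [0.1700, 0.2800, 0.3600, 0.1900], E[r] = 2.4500, γ^t·E[r] = 1.960000, running G = 4.260000
t=2: π = [0.1750, 0.2950, 0.3210, 0.2090], E[r] = 2.4540, γ^t·E[r] = 1.570560, running G = 5.830560
t=3: π = [0.1799, 0.2809, 0.3306, 0.2086], E[r] = 2.4101, γ^t·E[r] = 1.233971, running G = 7.064531
t=4: π = [0.1770, 0.2862, 0.3295, 0.2072], E[r] = 2.4312, γ^t·E[r] = 0.995820, running G = 8.060351
t=5: π = [0.1780, 0.2849, 0.3292, 0.2079], E[r] = 2.4250, γ^t·E[r] = 0.794633, running G = 8.854984
t=6: π = [0.1778, 0.2851, 0.3294, 0.2077], E[r] = 2.4261, γ^t·E[r] = 0.635997, running G = 9.490981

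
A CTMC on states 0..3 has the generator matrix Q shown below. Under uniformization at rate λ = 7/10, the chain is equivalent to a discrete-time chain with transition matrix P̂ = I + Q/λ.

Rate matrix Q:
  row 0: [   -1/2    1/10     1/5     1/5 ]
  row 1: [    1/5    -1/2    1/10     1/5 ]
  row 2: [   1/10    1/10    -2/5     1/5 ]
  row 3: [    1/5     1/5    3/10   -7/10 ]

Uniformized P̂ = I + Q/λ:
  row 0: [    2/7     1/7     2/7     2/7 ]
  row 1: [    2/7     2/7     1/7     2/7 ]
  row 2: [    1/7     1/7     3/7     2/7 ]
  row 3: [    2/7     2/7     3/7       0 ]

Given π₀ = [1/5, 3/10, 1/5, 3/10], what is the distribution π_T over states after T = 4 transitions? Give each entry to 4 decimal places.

π = [0.2377, 0.2036, 0.3359, 0.2227]

t=0: π = [0.2000, 0.3000, 0.2000, 0.3000]
t=1: π = [0.2571, 0.2286, 0.3143, 0.2000]
t=2: π = [0.2408, 0.2041, 0.3265, 0.2286]
t=3: π = [0.2391, 0.2047, 0.3359, 0.2204]
t=4: π = [0.2377, 0.2036, 0.3359, 0.2227]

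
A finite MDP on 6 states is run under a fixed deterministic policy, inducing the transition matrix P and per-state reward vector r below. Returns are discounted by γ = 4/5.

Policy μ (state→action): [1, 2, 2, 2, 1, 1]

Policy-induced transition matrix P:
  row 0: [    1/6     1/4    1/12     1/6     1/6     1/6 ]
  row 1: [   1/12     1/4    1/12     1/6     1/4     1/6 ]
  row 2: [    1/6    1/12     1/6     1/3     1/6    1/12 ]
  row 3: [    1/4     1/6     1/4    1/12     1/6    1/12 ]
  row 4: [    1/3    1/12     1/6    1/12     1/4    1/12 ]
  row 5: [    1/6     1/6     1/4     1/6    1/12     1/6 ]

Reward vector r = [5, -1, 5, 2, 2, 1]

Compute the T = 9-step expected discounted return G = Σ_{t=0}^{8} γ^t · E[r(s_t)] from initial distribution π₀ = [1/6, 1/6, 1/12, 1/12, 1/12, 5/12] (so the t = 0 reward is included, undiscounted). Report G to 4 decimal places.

G = 9.9084

t=0: π = [0.1667, 0.1667, 0.0833, 0.0833, 0.0833, 0.4167], E[r] = 1.8333, γ^t·E[r] = 1.833333, running G = 1.833333
t=1: π = [0.1736, 0.1806, 0.1806, 0.1667, 0.1528, 0.1458], E[r] = 2.3750, γ^t·E[r] = 1.900000, running G = 3.733333
t=2: π = [0.1910, 0.1684, 0.1632, 0.1701, 0.1823, 0.1250], E[r] = 2.4323, γ^t·E[r] = 1.556667, running G = 5.290000
t=3: π = [0.1972, 0.1678, 0.1613, 0.1645, 0.1855, 0.1237], E[r] = 2.4484, γ^t·E[r] = 1.253556, running G = 6.543556
t=4: π = [0.1973, 0.1682, 0.1603, 0.1644, 0.1858, 0.1241], E[r] = 2.4441, γ^t·E[r] = 1.001096, running G = 7.544652
t=5: π = [0.1973, 0.1683, 0.1602, 0.1642, 0.1858, 0.1241], E[r] = 2.4437, γ^t·E[r] = 0.800754, running G = 8.345405
t=6: π = [0.1973, 0.1683, 0.1602, 0.1642, 0.1858, 0.1241], E[r] = 2.4435, γ^t·E[r] = 0.640561, running G = 8.985966
t=7: π = [0.1973, 0.1683, 0.1602, 0.1642, 0.1858, 0.1241], E[r] = 2.4436, γ^t·E[r] = 0.512451, running G = 9.498417
t=8: π = [0.1973, 0.1683, 0.1602, 0.1642, 0.1858, 0.1241], E[r] = 2.4436, γ^t·E[r] = 0.409960, running G = 9.908377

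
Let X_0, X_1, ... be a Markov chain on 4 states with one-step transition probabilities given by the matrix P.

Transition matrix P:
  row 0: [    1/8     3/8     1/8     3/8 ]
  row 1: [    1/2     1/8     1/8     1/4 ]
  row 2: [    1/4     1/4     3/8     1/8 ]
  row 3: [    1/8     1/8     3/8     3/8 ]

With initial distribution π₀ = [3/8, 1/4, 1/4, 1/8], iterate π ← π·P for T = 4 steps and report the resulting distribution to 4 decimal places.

π = [0.2391, 0.2167, 0.2614, 0.2828]

t=0: π = [0.3750, 0.2500, 0.2500, 0.1250]
t=1: π = [0.2500, 0.2500, 0.2188, 0.2813]
t=2: π = [0.2461, 0.2148, 0.2500, 0.2891]
t=3: π = [0.2368, 0.2178, 0.2598, 0.2856]
t=4: π = [0.2391, 0.2167, 0.2614, 0.2828]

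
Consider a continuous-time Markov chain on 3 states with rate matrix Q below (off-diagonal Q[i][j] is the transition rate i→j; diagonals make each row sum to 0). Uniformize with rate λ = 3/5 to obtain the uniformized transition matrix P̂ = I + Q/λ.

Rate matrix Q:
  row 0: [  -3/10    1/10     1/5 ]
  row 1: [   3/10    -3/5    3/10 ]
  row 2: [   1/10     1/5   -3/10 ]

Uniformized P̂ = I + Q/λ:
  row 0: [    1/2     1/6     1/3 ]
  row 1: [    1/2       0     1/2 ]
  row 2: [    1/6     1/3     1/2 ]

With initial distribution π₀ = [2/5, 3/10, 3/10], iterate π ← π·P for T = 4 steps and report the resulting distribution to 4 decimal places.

π = [0.3531, 0.2062, 0.4407]

t=0: π = [0.4000, 0.3000, 0.3000]
t=1: π = [0.4000, 0.1667, 0.4333]
t=2: π = [0.3556, 0.2111, 0.4333]
t=3: π = [0.3556, 0.2037, 0.4407]
t=4: π = [0.3531, 0.2062, 0.4407]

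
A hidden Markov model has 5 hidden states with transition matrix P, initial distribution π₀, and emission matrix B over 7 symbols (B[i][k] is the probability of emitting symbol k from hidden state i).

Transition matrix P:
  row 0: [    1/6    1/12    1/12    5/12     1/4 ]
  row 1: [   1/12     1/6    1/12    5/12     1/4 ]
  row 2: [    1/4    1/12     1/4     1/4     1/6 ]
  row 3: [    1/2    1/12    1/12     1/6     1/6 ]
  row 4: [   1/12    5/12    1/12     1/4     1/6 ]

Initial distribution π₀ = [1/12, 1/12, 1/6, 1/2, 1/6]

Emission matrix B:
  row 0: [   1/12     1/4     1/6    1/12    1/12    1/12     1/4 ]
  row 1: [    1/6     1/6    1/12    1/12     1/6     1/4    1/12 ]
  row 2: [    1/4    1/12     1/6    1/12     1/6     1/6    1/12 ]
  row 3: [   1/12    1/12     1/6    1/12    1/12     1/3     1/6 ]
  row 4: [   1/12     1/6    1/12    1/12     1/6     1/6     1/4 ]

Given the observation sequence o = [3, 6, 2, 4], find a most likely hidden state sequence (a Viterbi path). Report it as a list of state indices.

t=0: δ = [6.944e-03, 6.944e-03, 1.389e-02, 4.167e-02, 1.389e-02]  (obs o_0=3)
t=1: δ = [5.208e-03, 4.823e-04, 2.894e-04, 1.157e-03, 1.736e-03]  ψ = [3, 4, 2, 3, 3]  (obs o_1=6)
t=2: δ = [1.447e-04, 6.028e-05, 7.234e-05, 3.617e-04, 1.085e-04]  ψ = [0, 4, 0, 0, 0]  (obs o_2=2)
t=3: δ = [1.507e-05, 7.535e-06, 5.023e-06, 5.023e-06, 1.005e-05]  ψ = [3, 4, 3, 0, 3]  (obs o_3=4)
backtrack: best end state = 0; path = [3, 0, 3, 0]

path = [3, 0, 3, 0]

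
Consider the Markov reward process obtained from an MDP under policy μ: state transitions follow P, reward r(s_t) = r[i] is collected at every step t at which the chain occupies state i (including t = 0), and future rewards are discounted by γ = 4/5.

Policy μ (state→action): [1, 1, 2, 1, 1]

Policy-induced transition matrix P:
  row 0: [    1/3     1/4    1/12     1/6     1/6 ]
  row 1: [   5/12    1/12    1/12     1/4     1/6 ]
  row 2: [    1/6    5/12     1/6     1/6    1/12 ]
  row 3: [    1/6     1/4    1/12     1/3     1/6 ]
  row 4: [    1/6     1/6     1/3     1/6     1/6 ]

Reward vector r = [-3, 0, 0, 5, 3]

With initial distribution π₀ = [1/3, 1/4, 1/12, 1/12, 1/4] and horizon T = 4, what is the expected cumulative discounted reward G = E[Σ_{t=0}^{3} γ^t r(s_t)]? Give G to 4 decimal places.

t=0: π = [0.3333, 0.2500, 0.0833, 0.0833, 0.2500], E[r] = 0.1667, γ^t·E[r] = 0.166667, running G = 0.166667
t=1: π = [0.2847, 0.2014, 0.1528, 0.2014, 0.1597], E[r] = 0.6319, γ^t·E[r] = 0.505556, running G = 0.672222
t=2: π = [0.2645, 0.2286, 0.1360, 0.2170, 0.1539], E[r] = 0.7535, γ^t·E[r] = 0.482222, running G = 1.154444
t=3: π = [0.2679, 0.2217, 0.1332, 0.2219, 0.1553], E[r] = 0.7717, γ^t·E[r] = 0.395136, running G = 1.549580

G = 1.5496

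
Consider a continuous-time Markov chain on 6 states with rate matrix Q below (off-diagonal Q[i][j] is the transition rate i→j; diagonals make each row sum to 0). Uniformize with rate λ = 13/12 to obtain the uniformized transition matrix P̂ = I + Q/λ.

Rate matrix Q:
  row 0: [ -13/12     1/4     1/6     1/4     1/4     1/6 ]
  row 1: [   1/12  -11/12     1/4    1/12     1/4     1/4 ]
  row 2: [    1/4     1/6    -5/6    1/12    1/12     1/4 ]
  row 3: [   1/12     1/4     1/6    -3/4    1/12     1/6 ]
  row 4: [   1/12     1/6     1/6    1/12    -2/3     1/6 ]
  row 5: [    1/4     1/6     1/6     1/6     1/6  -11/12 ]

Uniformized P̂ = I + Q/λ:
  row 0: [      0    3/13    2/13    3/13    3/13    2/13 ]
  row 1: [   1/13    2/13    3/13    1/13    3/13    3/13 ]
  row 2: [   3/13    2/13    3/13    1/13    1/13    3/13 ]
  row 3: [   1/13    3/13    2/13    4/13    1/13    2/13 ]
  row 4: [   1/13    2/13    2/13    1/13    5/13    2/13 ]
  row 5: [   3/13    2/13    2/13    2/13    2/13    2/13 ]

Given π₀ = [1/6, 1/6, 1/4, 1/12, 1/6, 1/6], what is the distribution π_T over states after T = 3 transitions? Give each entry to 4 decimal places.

π = [0.1232, 0.1743, 0.1812, 0.1428, 0.1973, 0.1812]

t=0: π = [0.1667, 0.1667, 0.2500, 0.0833, 0.1667, 0.1667]
t=1: π = [0.1282, 0.1731, 0.1859, 0.1346, 0.1923, 0.1859]
t=2: π = [0.1243, 0.1741, 0.1815, 0.1420, 0.1967, 0.1815]
t=3: π = [0.1232, 0.1743, 0.1812, 0.1428, 0.1973, 0.1812]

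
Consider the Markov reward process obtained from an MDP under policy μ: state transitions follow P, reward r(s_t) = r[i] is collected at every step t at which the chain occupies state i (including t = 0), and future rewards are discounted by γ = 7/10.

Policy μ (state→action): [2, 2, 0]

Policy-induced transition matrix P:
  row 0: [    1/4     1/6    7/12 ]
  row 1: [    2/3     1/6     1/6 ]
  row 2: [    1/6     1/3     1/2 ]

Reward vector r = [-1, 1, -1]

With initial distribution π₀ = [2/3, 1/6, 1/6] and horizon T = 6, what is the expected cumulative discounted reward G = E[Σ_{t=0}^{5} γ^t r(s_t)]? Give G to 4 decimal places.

G = -1.7273

t=0: π = [0.6667, 0.1667, 0.1667], E[r] = -0.6667, γ^t·E[r] = -0.666667, running G = -0.666667
t=1: π = [0.3056, 0.1944, 0.5000], E[r] = -0.6111, γ^t·E[r] = -0.427778, running G = -1.094444
t=2: π = [0.2894, 0.2500, 0.4606], E[r] = -0.5000, γ^t·E[r] = -0.245000, running G = -1.339444
t=3: π = [0.3158, 0.2434, 0.4408], E[r] = -0.5131, γ^t·E[r] = -0.175999, running G = -1.515444
t=4: π = [0.3147, 0.2401, 0.4452], E[r] = -0.5197, γ^t·E[r] = -0.124790, running G = -1.640233
t=5: π = [0.3130, 0.2409, 0.4462], E[r] = -0.5183, γ^t·E[r] = -0.087107, running G = -1.727340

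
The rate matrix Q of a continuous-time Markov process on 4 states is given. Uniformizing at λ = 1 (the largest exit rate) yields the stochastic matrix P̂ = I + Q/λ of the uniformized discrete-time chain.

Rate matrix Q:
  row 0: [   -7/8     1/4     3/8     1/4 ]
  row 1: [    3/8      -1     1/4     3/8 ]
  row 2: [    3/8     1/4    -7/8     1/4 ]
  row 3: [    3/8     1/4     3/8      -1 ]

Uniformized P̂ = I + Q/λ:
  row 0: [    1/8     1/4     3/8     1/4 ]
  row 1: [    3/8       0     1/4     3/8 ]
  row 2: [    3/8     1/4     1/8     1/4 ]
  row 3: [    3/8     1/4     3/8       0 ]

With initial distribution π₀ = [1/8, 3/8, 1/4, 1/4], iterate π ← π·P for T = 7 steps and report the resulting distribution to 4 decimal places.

t=0: π = [0.1250, 0.3750, 0.2500, 0.2500]
t=1: π = [0.3438, 0.1563, 0.2656, 0.2344]
t=2: π = [0.2891, 0.2109, 0.2891, 0.2109]
t=3: π = [0.3027, 0.1973, 0.2764, 0.2236]
t=4: π = [0.2993, 0.2007, 0.2813, 0.2188]
t=5: π = [0.3002, 0.1998, 0.2796, 0.2204]
t=6: π = [0.3000, 0.2000, 0.2801, 0.2199]
t=7: π = [0.3000, 0.2000, 0.2800, 0.2200]

π = [0.3000, 0.2000, 0.2800, 0.2200]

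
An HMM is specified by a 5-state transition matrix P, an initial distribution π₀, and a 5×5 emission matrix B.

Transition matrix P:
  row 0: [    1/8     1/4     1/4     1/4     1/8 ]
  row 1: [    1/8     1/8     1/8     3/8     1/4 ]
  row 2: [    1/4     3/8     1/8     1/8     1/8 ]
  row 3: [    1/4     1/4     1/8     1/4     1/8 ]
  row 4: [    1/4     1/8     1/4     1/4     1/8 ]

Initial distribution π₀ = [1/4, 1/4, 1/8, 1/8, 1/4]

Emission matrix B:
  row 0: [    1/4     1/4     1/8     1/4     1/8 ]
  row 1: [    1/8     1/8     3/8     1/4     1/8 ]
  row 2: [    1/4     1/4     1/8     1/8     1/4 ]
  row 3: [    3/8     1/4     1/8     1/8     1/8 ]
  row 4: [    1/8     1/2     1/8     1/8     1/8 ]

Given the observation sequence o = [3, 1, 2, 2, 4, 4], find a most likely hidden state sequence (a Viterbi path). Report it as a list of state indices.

path = [1, 4, 2, 1, 4, 2]

t=0: δ = [6.250e-02, 6.250e-02, 1.562e-02, 1.562e-02, 3.125e-02]  (obs o_0=3)
t=1: δ = [1.953e-03, 1.953e-03, 3.906e-03, 5.859e-03, 7.812e-03]  ψ = [0, 0, 0, 1, 1]  (obs o_1=1)
t=2: δ = [2.441e-04, 5.493e-04, 2.441e-04, 2.441e-04, 1.221e-04]  ψ = [4, 2, 4, 4, 4]  (obs o_2=2)
t=3: δ = [8.583e-06, 3.433e-05, 8.583e-06, 2.575e-05, 1.717e-05]  ψ = [1, 2, 1, 1, 1]  (obs o_3=2)
t=4: δ = [8.047e-07, 8.047e-07, 1.073e-06, 1.609e-06, 1.073e-06]  ψ = [3, 3, 1, 1, 1]  (obs o_4=4)
t=5: δ = [5.029e-08, 5.029e-08, 6.706e-08, 5.029e-08, 2.515e-08]  ψ = [3, 2, 4, 3, 1]  (obs o_5=4)
backtrack: best end state = 2; path = [1, 4, 2, 1, 4, 2]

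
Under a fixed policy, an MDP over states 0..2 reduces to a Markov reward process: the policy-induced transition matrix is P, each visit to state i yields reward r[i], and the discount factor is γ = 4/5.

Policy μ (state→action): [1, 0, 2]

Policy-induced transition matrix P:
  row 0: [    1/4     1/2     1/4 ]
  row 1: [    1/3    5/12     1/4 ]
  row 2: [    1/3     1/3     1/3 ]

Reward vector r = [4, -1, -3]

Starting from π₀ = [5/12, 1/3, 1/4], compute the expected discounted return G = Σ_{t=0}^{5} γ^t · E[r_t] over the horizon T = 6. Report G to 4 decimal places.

G = 0.5337

t=0: π = [0.4167, 0.3333, 0.2500], E[r] = 0.5833, γ^t·E[r] = 0.583333, running G = 0.583333
t=1: π = [0.2986, 0.4306, 0.2708], E[r] = -0.0486, γ^t·E[r] = -0.038889, running G = 0.544444
t=2: π = [0.3084, 0.4190, 0.2726], E[r] = -0.0029, γ^t·E[r] = -0.001852, running G = 0.542593
t=3: π = [0.3076, 0.4197, 0.2727], E[r] = -0.0073, γ^t·E[r] = -0.003728, running G = 0.538864
t=4: π = [0.3077, 0.4196, 0.2727], E[r] = -0.0070, γ^t·E[r] = -0.002853, running G = 0.536012
t=5: π = [0.3077, 0.4196, 0.2727], E[r] = -0.0070, γ^t·E[r] = -0.002292, running G = 0.533719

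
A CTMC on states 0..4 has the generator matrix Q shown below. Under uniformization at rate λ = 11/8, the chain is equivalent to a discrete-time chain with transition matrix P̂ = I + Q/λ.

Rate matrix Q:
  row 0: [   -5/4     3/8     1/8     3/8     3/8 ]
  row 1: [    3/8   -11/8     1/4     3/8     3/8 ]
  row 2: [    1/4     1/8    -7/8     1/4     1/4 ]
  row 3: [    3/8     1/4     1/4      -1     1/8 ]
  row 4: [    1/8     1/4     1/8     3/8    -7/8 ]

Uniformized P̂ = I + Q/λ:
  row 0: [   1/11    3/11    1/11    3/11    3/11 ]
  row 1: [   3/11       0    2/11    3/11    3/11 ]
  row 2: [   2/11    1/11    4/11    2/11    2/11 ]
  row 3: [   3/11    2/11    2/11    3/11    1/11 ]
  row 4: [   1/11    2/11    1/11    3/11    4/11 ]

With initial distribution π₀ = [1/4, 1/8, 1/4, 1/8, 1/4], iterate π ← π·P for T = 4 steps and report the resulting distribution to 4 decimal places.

π = [0.1817, 0.1541, 0.1764, 0.2567, 0.2311]

t=0: π = [0.2500, 0.1250, 0.2500, 0.1250, 0.2500]
t=1: π = [0.1591, 0.1591, 0.1818, 0.2500, 0.2500]
t=2: π = [0.1818, 0.1508, 0.1777, 0.2562, 0.2335]
t=3: π = [0.1811, 0.1548, 0.1764, 0.2566, 0.2312]
t=4: π = [0.1817, 0.1541, 0.1764, 0.2567, 0.2311]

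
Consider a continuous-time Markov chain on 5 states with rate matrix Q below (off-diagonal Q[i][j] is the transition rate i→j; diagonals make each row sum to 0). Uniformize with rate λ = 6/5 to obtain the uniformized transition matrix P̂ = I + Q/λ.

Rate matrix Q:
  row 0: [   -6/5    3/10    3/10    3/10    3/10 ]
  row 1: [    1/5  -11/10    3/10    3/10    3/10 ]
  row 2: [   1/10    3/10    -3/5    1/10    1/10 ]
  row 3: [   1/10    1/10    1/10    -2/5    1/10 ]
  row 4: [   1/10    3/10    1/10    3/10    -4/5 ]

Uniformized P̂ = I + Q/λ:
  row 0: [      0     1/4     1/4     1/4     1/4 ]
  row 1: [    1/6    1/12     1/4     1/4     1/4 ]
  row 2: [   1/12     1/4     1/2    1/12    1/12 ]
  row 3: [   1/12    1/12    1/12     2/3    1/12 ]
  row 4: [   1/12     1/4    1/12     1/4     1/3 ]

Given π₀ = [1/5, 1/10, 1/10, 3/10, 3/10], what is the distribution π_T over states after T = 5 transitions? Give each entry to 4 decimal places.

t=0: π = [0.2000, 0.1000, 0.1000, 0.3000, 0.3000]
t=1: π = [0.0750, 0.1833, 0.1750, 0.3583, 0.2083]
t=2: π = [0.0924, 0.1597, 0.1993, 0.3701, 0.1785]
t=3: π = [0.0889, 0.1617, 0.2084, 0.3710, 0.1700]
t=4: π = [0.0894, 0.1612, 0.2119, 0.3699, 0.1676]
t=5: π = [0.0893, 0.1615, 0.2134, 0.3688, 0.1670]

π = [0.0893, 0.1615, 0.2134, 0.3688, 0.1670]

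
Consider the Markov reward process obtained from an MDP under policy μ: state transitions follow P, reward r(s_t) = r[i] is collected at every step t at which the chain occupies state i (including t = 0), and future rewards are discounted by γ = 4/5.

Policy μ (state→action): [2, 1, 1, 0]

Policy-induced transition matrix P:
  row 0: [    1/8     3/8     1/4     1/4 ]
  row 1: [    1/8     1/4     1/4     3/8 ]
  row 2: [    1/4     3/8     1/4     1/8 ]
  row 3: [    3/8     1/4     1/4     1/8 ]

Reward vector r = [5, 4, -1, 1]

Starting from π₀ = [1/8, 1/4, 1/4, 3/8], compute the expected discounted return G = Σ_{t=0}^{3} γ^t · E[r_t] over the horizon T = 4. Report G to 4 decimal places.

G = 6.2783

t=0: π = [0.1250, 0.2500, 0.2500, 0.3750], E[r] = 1.7500, γ^t·E[r] = 1.750000, running G = 1.750000
t=1: π = [0.2500, 0.2969, 0.2500, 0.2031], E[r] = 2.3906, γ^t·E[r] = 1.912500, running G = 3.662500
t=2: π = [0.2070, 0.3125, 0.2500, 0.2305], E[r] = 2.2656, γ^t·E[r] = 1.450000, running G = 5.112500
t=3: π = [0.2139, 0.3071, 0.2500, 0.2290], E[r] = 2.2769, γ^t·E[r] = 1.165750, running G = 6.278250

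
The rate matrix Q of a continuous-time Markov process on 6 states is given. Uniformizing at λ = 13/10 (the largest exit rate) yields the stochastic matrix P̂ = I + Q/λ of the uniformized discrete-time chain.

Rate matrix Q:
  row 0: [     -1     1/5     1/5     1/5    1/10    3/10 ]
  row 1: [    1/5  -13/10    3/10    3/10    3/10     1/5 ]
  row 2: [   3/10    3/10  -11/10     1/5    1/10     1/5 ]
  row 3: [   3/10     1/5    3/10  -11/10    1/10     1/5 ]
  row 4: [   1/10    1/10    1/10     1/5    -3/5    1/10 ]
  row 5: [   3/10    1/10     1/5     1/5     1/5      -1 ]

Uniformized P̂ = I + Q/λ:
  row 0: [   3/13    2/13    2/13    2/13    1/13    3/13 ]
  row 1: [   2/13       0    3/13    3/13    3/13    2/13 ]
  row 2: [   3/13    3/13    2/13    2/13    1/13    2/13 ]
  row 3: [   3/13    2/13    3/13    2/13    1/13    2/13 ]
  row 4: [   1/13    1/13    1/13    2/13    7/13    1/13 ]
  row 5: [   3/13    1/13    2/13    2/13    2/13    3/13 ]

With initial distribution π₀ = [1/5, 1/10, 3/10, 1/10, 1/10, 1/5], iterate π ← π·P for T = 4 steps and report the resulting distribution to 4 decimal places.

π = [0.1918, 0.1199, 0.1608, 0.1631, 0.1975, 0.1668]

t=0: π = [0.2000, 0.1000, 0.3000, 0.1000, 0.1000, 0.2000]
t=1: π = [0.2077, 0.1385, 0.1615, 0.1615, 0.1538, 0.1769]
t=2: π = [0.1964, 0.1195, 0.1651, 0.1645, 0.1828, 0.1716]
t=3: π = [0.1934, 0.1209, 0.1616, 0.1630, 0.1929, 0.1681]
t=4: π = [0.1918, 0.1199, 0.1608, 0.1631, 0.1975, 0.1668]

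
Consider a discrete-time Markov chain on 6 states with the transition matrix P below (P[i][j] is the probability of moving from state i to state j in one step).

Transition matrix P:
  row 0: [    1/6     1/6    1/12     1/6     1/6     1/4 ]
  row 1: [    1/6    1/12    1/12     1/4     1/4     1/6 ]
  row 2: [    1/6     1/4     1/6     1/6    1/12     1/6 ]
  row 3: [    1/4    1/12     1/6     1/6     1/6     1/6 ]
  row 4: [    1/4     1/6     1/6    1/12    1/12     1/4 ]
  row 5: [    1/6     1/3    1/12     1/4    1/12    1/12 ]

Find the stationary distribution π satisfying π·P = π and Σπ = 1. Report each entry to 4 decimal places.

π = [0.1941, 0.1766, 0.1208, 0.1843, 0.1443, 0.1799]

Balance equations π_j = Σ_i π_i·P[i][j]:
  π_0 = 1/6·π_0 + 1/6·π_1 + 1/6·π_2 + 1/4·π_3 + 1/4·π_4 + 1/6·π_5
  π_1 = 1/6·π_0 + 1/12·π_1 + 1/4·π_2 + 1/12·π_3 + 1/6·π_4 + 1/3·π_5
  π_2 = 1/12·π_0 + 1/12·π_1 + 1/6·π_2 + 1/6·π_3 + 1/6·π_4 + 1/12·π_5
  π_3 = 1/6·π_0 + 1/4·π_1 + 1/6·π_2 + 1/6·π_3 + 1/12·π_4 + 1/4·π_5
  π_4 = 1/6·π_0 + 1/4·π_1 + 1/12·π_2 + 1/6·π_3 + 1/12·π_4 + 1/12·π_5
  normalize: π_0 + π_1 + π_2 + π_3 + π_4 + π_5 = 1
Solving the linear system gives exactly π = [62387/321492, 56785/321492, 3236/26791, 59267/321492, 46393/321492, 4819/26791].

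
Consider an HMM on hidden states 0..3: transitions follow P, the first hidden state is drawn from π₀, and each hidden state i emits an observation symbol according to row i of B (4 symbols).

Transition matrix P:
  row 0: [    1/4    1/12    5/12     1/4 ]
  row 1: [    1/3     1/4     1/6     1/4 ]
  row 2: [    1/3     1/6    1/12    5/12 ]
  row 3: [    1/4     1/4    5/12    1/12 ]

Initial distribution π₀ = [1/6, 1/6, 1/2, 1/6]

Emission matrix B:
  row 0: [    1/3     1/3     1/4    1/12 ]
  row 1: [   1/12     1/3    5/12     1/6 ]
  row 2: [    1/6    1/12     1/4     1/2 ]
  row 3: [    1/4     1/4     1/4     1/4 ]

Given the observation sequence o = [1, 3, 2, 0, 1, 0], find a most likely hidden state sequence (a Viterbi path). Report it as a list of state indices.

path = [0, 2, 3, 2, 0, 0]

t=0: δ = [5.556e-02, 5.556e-02, 4.167e-02, 4.167e-02]  (obs o_0=1)
t=1: δ = [1.543e-03, 2.315e-03, 1.157e-02, 4.340e-03]  ψ = [1, 1, 0, 2]  (obs o_1=3)
t=2: δ = [9.645e-04, 8.038e-04, 4.521e-04, 1.206e-03]  ψ = [2, 2, 3, 2]  (obs o_2=2)
t=3: δ = [1.005e-04, 2.512e-05, 8.372e-05, 6.028e-05]  ψ = [3, 3, 3, 0]  (obs o_3=0)
t=4: δ = [9.303e-06, 5.023e-06, 3.489e-06, 8.721e-06]  ψ = [2, 3, 0, 2]  (obs o_4=1)
t=5: δ = [7.752e-07, 1.817e-07, 6.460e-07, 5.814e-07]  ψ = [0, 3, 0, 0]  (obs o_5=0)
backtrack: best end state = 0; path = [0, 2, 3, 2, 0, 0]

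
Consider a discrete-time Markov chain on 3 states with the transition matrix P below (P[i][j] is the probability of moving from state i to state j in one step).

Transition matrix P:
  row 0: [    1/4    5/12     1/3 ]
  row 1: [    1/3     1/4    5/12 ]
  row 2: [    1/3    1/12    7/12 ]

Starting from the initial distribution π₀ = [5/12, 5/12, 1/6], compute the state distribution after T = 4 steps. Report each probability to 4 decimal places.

π = [0.3077, 0.2233, 0.4690]

t=0: π = [0.4167, 0.4167, 0.1667]
t=1: π = [0.2986, 0.2917, 0.4097]
t=2: π = [0.3084, 0.2315, 0.4601]
t=3: π = [0.3076, 0.2247, 0.4676]
t=4: π = [0.3077, 0.2233, 0.4690]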